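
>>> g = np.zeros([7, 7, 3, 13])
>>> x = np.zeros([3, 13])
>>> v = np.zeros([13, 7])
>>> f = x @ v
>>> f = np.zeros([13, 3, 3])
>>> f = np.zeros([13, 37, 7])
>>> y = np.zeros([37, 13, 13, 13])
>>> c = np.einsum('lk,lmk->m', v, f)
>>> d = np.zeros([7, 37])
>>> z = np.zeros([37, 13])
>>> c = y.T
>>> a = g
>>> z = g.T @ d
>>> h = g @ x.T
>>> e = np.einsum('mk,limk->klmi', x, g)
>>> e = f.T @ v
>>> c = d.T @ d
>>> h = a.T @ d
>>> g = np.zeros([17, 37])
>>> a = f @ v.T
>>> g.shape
(17, 37)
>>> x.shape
(3, 13)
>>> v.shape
(13, 7)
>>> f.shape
(13, 37, 7)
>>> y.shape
(37, 13, 13, 13)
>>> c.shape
(37, 37)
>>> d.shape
(7, 37)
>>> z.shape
(13, 3, 7, 37)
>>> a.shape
(13, 37, 13)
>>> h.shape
(13, 3, 7, 37)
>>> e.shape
(7, 37, 7)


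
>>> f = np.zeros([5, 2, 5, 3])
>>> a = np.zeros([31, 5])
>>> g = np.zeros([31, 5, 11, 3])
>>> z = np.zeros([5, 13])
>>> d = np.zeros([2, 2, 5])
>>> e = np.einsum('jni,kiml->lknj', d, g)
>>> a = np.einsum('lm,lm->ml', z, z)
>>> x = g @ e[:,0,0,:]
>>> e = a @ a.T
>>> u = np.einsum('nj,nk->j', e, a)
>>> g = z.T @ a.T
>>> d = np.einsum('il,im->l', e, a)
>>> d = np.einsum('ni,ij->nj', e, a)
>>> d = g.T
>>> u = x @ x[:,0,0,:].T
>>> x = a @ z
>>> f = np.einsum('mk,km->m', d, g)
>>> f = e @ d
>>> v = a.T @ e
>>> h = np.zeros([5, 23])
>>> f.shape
(13, 13)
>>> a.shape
(13, 5)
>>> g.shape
(13, 13)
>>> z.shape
(5, 13)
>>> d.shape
(13, 13)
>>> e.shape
(13, 13)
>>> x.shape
(13, 13)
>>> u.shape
(31, 5, 11, 31)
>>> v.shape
(5, 13)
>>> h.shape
(5, 23)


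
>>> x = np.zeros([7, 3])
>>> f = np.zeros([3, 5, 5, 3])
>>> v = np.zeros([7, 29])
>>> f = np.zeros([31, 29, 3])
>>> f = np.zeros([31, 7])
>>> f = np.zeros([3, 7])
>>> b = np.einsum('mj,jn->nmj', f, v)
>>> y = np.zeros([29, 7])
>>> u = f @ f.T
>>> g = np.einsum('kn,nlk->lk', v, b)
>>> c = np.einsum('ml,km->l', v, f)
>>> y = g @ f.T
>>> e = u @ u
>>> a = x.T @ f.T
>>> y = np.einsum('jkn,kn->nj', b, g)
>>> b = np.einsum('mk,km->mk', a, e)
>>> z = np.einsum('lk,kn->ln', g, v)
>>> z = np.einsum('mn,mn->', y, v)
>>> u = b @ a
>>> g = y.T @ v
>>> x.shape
(7, 3)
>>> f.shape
(3, 7)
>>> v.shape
(7, 29)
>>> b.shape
(3, 3)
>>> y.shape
(7, 29)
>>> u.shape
(3, 3)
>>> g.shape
(29, 29)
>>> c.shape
(29,)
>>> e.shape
(3, 3)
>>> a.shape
(3, 3)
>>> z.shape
()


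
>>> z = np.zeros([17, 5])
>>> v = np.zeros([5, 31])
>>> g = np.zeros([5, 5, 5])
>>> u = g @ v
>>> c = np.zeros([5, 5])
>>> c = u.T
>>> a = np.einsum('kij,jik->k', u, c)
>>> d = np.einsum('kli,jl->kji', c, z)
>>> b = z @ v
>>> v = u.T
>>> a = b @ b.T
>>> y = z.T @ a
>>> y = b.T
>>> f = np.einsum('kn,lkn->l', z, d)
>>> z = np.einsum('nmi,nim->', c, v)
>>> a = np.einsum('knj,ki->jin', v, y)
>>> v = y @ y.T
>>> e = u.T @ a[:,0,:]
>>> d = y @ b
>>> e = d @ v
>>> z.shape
()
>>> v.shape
(31, 31)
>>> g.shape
(5, 5, 5)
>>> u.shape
(5, 5, 31)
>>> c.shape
(31, 5, 5)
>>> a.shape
(5, 17, 5)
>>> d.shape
(31, 31)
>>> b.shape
(17, 31)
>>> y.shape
(31, 17)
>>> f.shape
(31,)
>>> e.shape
(31, 31)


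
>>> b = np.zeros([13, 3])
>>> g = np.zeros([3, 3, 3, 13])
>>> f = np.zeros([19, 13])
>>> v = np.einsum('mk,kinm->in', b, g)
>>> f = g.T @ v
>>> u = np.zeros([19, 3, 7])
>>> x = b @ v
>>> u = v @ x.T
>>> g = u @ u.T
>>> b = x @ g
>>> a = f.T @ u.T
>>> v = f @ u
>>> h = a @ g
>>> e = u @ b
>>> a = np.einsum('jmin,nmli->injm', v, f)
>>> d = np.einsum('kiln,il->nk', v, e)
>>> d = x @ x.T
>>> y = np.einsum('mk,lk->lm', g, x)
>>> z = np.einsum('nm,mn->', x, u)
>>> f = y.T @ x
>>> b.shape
(13, 3)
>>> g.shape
(3, 3)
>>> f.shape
(3, 3)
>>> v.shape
(13, 3, 3, 13)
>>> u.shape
(3, 13)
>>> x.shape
(13, 3)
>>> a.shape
(3, 13, 13, 3)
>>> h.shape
(3, 3, 3, 3)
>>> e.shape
(3, 3)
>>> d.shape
(13, 13)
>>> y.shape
(13, 3)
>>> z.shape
()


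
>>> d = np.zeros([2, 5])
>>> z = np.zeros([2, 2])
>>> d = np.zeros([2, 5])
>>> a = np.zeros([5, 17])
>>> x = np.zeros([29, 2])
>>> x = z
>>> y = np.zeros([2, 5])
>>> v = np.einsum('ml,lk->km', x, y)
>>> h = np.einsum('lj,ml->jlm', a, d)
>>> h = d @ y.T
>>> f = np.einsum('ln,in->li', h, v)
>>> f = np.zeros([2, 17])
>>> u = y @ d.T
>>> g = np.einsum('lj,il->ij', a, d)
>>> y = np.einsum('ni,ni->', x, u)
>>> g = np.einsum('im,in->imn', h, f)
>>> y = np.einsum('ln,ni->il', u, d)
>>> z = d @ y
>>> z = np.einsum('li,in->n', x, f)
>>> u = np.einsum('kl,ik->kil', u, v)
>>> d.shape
(2, 5)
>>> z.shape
(17,)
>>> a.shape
(5, 17)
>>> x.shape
(2, 2)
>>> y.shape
(5, 2)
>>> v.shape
(5, 2)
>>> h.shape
(2, 2)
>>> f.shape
(2, 17)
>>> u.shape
(2, 5, 2)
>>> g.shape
(2, 2, 17)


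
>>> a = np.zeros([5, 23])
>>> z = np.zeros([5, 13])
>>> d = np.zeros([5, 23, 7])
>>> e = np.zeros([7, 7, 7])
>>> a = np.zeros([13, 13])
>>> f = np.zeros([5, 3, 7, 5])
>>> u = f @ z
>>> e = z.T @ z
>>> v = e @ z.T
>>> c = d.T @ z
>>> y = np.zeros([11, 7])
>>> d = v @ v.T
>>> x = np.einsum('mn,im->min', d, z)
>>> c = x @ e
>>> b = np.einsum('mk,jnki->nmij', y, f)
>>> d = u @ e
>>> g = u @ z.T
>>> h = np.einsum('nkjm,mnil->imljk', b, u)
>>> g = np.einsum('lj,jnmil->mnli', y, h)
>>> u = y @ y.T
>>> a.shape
(13, 13)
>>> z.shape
(5, 13)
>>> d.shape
(5, 3, 7, 13)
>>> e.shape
(13, 13)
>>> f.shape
(5, 3, 7, 5)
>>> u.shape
(11, 11)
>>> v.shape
(13, 5)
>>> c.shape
(13, 5, 13)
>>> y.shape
(11, 7)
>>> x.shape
(13, 5, 13)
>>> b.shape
(3, 11, 5, 5)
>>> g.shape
(13, 5, 11, 5)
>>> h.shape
(7, 5, 13, 5, 11)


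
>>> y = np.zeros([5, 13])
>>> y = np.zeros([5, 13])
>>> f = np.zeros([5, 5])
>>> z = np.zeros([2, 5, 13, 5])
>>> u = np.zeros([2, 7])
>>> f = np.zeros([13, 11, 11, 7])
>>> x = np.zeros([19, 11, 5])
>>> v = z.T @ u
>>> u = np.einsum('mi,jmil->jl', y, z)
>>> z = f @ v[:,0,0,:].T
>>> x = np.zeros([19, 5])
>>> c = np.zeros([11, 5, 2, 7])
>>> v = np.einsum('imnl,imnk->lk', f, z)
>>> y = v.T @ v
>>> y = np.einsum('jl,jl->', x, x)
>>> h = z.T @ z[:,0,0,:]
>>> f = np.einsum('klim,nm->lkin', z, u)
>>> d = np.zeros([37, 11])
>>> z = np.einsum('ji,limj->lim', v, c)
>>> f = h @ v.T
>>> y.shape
()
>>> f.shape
(5, 11, 11, 7)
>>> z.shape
(11, 5, 2)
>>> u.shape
(2, 5)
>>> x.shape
(19, 5)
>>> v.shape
(7, 5)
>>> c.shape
(11, 5, 2, 7)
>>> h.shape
(5, 11, 11, 5)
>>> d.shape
(37, 11)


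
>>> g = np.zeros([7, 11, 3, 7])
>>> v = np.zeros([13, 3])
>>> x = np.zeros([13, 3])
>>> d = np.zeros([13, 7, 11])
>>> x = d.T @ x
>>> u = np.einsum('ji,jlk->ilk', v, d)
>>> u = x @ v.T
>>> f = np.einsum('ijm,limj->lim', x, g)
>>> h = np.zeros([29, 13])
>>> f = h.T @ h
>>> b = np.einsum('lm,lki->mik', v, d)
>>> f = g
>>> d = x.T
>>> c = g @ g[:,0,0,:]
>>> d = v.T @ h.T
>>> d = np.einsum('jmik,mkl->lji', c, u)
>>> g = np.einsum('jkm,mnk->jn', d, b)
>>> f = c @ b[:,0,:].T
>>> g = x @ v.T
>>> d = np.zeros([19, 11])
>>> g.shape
(11, 7, 13)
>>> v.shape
(13, 3)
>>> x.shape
(11, 7, 3)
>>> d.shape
(19, 11)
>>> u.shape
(11, 7, 13)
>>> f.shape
(7, 11, 3, 3)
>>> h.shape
(29, 13)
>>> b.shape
(3, 11, 7)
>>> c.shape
(7, 11, 3, 7)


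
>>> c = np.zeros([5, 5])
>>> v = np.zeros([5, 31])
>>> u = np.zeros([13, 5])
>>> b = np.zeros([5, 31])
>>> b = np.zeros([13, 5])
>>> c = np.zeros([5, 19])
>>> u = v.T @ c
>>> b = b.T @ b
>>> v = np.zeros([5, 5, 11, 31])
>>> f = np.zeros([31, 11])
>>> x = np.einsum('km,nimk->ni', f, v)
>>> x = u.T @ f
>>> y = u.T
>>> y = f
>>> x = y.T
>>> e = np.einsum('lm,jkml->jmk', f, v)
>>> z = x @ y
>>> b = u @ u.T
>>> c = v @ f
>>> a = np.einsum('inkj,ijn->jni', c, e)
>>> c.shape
(5, 5, 11, 11)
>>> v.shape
(5, 5, 11, 31)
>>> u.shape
(31, 19)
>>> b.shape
(31, 31)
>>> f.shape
(31, 11)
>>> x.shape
(11, 31)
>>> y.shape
(31, 11)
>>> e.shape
(5, 11, 5)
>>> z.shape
(11, 11)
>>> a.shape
(11, 5, 5)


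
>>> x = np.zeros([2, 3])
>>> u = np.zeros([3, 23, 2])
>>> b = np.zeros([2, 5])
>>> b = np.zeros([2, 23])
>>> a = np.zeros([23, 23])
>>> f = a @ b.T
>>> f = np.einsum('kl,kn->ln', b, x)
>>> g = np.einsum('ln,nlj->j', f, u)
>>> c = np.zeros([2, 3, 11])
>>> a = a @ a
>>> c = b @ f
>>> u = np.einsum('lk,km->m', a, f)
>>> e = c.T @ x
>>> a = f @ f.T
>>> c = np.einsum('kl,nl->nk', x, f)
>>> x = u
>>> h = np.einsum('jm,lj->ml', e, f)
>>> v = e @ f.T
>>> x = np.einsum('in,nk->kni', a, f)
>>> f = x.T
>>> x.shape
(3, 23, 23)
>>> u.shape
(3,)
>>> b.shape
(2, 23)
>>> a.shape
(23, 23)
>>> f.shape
(23, 23, 3)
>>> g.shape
(2,)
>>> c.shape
(23, 2)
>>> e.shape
(3, 3)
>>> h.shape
(3, 23)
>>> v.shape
(3, 23)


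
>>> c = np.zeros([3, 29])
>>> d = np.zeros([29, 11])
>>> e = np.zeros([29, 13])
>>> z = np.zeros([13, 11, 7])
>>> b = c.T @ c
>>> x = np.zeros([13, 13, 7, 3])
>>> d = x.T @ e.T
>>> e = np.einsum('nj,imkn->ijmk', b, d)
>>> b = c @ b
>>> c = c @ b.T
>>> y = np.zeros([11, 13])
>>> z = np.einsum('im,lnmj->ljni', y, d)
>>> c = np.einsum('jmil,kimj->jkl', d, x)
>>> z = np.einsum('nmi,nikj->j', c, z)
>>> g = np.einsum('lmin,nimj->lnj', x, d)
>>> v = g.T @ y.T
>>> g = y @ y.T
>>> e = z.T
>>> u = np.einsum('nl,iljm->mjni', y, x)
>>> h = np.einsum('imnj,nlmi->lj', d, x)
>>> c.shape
(3, 13, 29)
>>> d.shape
(3, 7, 13, 29)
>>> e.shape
(11,)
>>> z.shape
(11,)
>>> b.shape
(3, 29)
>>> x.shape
(13, 13, 7, 3)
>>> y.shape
(11, 13)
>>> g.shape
(11, 11)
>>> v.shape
(29, 3, 11)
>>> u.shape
(3, 7, 11, 13)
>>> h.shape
(13, 29)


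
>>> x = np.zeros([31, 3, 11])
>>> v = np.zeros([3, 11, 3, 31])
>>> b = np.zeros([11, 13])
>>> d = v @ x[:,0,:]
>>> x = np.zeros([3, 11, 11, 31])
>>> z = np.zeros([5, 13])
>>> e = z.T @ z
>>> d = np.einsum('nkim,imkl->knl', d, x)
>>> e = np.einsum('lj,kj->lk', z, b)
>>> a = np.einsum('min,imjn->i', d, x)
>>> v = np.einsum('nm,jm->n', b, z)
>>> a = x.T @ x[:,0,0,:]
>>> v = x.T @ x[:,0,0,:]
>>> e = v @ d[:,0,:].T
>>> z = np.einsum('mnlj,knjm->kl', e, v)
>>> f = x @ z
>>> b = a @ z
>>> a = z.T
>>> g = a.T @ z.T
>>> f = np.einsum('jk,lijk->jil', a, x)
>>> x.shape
(3, 11, 11, 31)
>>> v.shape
(31, 11, 11, 31)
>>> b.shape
(31, 11, 11, 11)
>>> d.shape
(11, 3, 31)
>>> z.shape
(31, 11)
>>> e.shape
(31, 11, 11, 11)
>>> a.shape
(11, 31)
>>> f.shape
(11, 11, 3)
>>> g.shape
(31, 31)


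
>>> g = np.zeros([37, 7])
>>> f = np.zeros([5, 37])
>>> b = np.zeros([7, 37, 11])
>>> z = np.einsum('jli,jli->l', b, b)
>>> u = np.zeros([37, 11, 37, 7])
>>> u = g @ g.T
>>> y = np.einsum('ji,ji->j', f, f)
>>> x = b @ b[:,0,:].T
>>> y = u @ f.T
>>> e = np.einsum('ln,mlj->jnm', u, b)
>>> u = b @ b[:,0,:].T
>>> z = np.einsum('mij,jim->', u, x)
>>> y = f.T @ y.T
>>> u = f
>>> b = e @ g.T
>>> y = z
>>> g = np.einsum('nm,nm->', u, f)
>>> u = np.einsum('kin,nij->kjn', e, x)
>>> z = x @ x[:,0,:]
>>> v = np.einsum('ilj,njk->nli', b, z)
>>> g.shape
()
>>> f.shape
(5, 37)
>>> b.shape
(11, 37, 37)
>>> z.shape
(7, 37, 7)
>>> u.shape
(11, 7, 7)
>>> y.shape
()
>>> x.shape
(7, 37, 7)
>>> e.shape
(11, 37, 7)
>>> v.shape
(7, 37, 11)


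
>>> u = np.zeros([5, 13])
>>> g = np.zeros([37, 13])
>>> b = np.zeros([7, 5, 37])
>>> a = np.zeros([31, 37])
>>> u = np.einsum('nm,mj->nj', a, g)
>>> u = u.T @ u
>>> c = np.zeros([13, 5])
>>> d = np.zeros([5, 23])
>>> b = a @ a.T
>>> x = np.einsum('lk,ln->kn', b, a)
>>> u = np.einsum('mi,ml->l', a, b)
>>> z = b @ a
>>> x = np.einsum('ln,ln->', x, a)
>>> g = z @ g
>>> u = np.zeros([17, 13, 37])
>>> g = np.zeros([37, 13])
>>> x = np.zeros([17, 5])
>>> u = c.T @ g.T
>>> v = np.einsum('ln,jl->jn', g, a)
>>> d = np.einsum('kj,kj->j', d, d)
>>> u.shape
(5, 37)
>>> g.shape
(37, 13)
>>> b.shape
(31, 31)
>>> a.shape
(31, 37)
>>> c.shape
(13, 5)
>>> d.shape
(23,)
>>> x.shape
(17, 5)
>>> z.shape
(31, 37)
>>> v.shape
(31, 13)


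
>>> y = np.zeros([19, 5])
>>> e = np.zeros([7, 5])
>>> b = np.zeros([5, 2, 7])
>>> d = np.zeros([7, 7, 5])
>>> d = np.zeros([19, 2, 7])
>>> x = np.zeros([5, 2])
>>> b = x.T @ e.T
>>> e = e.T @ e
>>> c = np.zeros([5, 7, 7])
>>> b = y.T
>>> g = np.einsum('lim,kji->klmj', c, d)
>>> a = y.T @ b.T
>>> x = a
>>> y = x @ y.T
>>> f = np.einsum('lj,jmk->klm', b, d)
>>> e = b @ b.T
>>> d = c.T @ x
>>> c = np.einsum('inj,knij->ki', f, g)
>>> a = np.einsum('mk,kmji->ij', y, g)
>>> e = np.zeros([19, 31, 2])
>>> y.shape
(5, 19)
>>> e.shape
(19, 31, 2)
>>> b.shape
(5, 19)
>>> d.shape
(7, 7, 5)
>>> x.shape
(5, 5)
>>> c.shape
(19, 7)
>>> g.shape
(19, 5, 7, 2)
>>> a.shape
(2, 7)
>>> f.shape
(7, 5, 2)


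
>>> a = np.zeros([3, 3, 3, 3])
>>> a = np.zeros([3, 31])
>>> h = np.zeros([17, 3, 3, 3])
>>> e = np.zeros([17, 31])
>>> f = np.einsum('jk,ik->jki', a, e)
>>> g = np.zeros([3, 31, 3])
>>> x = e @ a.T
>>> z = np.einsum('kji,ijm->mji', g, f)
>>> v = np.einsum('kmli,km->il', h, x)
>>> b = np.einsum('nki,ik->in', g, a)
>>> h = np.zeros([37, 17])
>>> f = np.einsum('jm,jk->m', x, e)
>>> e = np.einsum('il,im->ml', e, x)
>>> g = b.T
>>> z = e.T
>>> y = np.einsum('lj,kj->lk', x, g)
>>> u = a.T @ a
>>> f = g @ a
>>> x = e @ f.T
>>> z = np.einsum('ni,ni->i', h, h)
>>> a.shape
(3, 31)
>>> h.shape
(37, 17)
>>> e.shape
(3, 31)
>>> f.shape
(3, 31)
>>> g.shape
(3, 3)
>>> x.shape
(3, 3)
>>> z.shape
(17,)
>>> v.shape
(3, 3)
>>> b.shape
(3, 3)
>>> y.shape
(17, 3)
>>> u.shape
(31, 31)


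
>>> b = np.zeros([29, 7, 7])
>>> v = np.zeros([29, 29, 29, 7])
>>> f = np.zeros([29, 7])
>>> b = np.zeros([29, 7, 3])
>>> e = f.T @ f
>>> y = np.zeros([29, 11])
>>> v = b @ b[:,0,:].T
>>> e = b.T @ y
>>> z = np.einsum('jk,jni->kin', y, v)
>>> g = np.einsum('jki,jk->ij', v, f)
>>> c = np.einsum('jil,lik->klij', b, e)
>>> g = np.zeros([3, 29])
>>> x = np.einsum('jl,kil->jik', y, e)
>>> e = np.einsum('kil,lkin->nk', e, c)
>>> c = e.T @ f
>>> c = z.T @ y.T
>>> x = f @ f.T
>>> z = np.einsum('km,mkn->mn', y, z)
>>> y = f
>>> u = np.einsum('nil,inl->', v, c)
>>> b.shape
(29, 7, 3)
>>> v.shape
(29, 7, 29)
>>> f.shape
(29, 7)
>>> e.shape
(29, 3)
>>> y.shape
(29, 7)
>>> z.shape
(11, 7)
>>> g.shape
(3, 29)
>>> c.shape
(7, 29, 29)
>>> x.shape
(29, 29)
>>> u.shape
()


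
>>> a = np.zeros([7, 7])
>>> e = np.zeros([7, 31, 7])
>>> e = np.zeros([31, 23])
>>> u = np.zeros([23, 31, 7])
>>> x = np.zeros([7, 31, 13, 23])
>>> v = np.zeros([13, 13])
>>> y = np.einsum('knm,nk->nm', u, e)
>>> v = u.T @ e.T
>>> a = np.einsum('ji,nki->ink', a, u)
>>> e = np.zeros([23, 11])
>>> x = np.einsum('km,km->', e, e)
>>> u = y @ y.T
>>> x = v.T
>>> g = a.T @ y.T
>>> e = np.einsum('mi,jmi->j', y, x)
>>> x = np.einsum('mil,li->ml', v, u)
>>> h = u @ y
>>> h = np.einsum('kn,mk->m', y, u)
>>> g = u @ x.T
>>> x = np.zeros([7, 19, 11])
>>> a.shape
(7, 23, 31)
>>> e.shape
(31,)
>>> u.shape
(31, 31)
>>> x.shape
(7, 19, 11)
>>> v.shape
(7, 31, 31)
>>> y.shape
(31, 7)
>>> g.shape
(31, 7)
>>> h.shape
(31,)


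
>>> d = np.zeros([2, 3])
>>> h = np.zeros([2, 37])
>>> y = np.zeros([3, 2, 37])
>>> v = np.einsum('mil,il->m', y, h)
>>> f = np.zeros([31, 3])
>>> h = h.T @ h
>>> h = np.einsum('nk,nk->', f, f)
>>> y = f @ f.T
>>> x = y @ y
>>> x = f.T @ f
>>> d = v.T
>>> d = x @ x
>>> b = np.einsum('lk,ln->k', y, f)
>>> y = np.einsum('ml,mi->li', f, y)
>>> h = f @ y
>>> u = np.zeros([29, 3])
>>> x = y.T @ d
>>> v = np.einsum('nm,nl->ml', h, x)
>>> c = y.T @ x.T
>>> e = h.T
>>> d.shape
(3, 3)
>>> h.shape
(31, 31)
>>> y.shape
(3, 31)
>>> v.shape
(31, 3)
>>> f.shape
(31, 3)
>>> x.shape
(31, 3)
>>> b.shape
(31,)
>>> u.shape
(29, 3)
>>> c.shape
(31, 31)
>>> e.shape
(31, 31)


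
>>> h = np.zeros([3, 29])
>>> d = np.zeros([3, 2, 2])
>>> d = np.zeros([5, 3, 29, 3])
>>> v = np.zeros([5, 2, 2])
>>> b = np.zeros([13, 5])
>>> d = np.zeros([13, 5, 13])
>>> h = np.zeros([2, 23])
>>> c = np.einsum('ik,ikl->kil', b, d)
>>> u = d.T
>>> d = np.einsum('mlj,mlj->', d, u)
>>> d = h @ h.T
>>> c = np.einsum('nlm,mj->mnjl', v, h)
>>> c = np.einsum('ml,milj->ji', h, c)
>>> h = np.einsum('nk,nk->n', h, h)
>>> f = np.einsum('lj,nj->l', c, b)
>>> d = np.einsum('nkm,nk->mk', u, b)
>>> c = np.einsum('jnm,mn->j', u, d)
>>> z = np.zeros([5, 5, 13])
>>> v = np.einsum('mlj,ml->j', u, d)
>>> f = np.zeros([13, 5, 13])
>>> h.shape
(2,)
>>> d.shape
(13, 5)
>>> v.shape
(13,)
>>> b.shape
(13, 5)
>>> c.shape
(13,)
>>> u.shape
(13, 5, 13)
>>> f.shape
(13, 5, 13)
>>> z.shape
(5, 5, 13)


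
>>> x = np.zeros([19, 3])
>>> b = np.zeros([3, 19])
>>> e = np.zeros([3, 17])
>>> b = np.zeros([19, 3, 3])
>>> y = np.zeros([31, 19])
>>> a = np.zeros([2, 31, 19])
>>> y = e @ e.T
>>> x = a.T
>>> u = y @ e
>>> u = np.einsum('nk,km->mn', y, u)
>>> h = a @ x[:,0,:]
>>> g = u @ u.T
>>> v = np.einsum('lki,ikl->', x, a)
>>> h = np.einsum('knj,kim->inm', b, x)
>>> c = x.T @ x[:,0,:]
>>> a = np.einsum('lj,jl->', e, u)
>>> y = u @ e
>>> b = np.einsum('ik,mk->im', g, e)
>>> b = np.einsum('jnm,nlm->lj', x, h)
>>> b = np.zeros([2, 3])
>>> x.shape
(19, 31, 2)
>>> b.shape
(2, 3)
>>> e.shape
(3, 17)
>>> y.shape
(17, 17)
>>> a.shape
()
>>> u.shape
(17, 3)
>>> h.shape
(31, 3, 2)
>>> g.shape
(17, 17)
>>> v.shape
()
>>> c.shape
(2, 31, 2)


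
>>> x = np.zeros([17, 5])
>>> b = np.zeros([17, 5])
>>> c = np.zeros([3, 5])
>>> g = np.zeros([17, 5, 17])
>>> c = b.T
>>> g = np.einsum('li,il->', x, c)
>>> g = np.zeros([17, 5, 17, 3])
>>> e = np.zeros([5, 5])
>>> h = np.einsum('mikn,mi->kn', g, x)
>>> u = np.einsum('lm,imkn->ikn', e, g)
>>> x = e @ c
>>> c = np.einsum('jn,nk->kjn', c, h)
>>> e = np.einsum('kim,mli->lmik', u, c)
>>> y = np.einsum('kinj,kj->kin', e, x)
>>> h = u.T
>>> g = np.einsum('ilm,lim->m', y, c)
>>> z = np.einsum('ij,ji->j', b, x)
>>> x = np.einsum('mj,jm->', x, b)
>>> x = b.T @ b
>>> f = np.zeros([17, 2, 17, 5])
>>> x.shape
(5, 5)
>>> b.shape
(17, 5)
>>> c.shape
(3, 5, 17)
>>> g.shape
(17,)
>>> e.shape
(5, 3, 17, 17)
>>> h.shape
(3, 17, 17)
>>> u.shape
(17, 17, 3)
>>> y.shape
(5, 3, 17)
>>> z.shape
(5,)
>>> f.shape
(17, 2, 17, 5)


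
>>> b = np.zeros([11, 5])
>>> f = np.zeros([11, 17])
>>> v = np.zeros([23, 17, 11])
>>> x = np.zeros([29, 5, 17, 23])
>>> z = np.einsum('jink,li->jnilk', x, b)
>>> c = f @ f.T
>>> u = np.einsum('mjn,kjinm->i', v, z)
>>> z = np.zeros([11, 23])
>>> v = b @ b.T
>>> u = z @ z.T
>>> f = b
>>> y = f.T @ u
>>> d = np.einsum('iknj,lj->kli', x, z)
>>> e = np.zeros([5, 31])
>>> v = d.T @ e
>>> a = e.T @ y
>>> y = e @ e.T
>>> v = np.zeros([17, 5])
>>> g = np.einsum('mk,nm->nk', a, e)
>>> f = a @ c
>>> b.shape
(11, 5)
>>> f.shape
(31, 11)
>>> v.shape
(17, 5)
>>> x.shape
(29, 5, 17, 23)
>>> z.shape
(11, 23)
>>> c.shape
(11, 11)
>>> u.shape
(11, 11)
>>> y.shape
(5, 5)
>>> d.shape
(5, 11, 29)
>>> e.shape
(5, 31)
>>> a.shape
(31, 11)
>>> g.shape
(5, 11)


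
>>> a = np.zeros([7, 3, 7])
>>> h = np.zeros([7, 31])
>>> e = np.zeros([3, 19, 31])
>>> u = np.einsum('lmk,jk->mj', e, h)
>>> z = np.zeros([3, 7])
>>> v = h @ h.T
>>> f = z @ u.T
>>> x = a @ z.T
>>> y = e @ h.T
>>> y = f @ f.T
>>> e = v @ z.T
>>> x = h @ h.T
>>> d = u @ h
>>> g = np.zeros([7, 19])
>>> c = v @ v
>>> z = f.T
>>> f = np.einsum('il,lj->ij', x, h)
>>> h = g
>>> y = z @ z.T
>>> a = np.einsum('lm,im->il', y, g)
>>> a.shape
(7, 19)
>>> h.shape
(7, 19)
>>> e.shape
(7, 3)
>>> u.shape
(19, 7)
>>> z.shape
(19, 3)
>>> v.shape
(7, 7)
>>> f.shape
(7, 31)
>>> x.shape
(7, 7)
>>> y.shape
(19, 19)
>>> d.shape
(19, 31)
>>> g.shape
(7, 19)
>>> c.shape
(7, 7)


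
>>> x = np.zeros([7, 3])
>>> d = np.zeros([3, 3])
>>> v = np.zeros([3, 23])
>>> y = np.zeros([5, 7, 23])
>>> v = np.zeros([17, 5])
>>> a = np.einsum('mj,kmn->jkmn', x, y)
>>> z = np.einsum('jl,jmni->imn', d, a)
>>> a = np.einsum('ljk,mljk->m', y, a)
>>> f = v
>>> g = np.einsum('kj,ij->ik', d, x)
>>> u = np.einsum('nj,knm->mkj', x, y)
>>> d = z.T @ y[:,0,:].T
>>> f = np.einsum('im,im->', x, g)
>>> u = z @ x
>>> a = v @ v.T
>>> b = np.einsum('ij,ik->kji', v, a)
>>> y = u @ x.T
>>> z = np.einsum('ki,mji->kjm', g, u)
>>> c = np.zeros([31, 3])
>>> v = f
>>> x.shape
(7, 3)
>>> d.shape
(7, 5, 5)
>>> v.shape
()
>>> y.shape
(23, 5, 7)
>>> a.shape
(17, 17)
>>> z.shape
(7, 5, 23)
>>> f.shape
()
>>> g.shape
(7, 3)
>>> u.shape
(23, 5, 3)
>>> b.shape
(17, 5, 17)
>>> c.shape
(31, 3)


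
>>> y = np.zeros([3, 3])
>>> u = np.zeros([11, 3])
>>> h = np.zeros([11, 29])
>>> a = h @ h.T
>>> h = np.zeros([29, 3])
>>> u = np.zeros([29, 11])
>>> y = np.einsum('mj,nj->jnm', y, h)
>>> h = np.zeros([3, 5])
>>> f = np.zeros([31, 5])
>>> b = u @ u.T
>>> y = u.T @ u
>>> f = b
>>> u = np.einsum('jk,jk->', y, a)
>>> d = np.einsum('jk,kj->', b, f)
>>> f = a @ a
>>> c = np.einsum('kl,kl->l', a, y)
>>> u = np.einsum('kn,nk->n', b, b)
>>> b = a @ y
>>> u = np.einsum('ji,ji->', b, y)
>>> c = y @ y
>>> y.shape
(11, 11)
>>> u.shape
()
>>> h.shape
(3, 5)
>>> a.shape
(11, 11)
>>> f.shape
(11, 11)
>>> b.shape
(11, 11)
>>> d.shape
()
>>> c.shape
(11, 11)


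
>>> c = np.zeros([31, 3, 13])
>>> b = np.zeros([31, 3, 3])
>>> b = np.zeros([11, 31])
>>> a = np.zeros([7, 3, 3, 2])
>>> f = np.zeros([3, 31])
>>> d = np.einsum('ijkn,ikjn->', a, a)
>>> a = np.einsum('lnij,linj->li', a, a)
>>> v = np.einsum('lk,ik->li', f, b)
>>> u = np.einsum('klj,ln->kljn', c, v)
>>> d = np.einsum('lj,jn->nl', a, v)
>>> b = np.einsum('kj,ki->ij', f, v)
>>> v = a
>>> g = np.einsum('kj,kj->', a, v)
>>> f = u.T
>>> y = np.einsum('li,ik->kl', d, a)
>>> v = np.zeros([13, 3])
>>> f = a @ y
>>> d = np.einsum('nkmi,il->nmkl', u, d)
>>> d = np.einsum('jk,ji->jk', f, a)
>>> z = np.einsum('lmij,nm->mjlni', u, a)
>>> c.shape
(31, 3, 13)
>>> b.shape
(11, 31)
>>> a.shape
(7, 3)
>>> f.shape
(7, 11)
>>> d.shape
(7, 11)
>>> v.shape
(13, 3)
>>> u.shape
(31, 3, 13, 11)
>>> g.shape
()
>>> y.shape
(3, 11)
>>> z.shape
(3, 11, 31, 7, 13)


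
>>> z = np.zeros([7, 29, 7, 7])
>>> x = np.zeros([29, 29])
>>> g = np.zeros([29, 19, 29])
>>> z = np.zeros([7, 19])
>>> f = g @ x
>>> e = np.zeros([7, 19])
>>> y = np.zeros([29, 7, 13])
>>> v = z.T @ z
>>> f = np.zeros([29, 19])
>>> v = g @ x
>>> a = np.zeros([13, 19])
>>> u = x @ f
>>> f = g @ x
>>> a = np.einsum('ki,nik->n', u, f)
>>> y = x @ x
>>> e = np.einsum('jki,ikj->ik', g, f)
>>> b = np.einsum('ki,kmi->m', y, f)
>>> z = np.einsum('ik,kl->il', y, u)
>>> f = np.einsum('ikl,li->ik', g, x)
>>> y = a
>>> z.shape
(29, 19)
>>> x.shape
(29, 29)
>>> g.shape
(29, 19, 29)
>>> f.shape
(29, 19)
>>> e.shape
(29, 19)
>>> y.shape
(29,)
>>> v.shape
(29, 19, 29)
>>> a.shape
(29,)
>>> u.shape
(29, 19)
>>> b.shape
(19,)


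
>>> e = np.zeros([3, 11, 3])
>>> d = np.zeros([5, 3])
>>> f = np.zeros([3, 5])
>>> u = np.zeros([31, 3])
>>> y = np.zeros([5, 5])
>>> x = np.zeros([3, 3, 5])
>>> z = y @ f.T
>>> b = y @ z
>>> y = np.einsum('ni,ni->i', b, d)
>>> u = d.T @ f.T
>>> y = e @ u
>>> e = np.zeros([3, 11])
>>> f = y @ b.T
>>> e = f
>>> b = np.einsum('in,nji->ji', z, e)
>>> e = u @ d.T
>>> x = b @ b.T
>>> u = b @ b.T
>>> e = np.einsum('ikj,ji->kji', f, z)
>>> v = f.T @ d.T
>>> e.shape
(11, 5, 3)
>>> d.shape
(5, 3)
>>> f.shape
(3, 11, 5)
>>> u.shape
(11, 11)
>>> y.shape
(3, 11, 3)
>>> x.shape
(11, 11)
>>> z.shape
(5, 3)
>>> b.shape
(11, 5)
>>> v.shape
(5, 11, 5)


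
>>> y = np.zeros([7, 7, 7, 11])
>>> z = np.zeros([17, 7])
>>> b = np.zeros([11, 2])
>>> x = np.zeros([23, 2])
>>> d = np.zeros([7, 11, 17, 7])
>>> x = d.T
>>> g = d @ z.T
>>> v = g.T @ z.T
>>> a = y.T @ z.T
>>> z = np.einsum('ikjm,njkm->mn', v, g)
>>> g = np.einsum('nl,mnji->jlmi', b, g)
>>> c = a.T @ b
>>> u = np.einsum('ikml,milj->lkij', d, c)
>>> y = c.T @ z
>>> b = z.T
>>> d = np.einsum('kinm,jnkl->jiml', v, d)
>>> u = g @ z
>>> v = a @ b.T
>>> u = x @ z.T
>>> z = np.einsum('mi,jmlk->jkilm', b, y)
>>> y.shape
(2, 7, 7, 7)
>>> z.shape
(2, 7, 17, 7, 7)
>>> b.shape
(7, 17)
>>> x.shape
(7, 17, 11, 7)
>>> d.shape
(7, 17, 17, 7)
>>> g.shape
(17, 2, 7, 17)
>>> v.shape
(11, 7, 7, 7)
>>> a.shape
(11, 7, 7, 17)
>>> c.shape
(17, 7, 7, 2)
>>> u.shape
(7, 17, 11, 17)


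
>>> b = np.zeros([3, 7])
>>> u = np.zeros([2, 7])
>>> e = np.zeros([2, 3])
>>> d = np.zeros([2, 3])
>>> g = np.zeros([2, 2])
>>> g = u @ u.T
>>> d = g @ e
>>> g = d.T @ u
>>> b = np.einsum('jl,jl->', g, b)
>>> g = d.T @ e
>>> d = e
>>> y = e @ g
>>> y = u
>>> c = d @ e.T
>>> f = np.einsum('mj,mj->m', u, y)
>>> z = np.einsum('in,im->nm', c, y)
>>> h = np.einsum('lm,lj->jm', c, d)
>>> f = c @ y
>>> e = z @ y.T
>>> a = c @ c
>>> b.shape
()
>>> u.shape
(2, 7)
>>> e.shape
(2, 2)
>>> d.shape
(2, 3)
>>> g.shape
(3, 3)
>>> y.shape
(2, 7)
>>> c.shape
(2, 2)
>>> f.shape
(2, 7)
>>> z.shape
(2, 7)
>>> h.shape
(3, 2)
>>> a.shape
(2, 2)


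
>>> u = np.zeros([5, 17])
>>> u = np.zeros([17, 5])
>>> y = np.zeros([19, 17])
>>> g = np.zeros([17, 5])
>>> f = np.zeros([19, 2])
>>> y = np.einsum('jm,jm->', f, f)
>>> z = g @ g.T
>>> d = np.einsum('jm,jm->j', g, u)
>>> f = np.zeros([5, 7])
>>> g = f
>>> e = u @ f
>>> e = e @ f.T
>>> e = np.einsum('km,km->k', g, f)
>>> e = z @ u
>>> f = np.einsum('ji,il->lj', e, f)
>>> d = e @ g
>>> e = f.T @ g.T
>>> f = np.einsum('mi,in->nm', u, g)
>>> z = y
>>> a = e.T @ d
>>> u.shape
(17, 5)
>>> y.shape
()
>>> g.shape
(5, 7)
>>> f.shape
(7, 17)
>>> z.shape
()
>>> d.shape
(17, 7)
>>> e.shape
(17, 5)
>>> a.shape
(5, 7)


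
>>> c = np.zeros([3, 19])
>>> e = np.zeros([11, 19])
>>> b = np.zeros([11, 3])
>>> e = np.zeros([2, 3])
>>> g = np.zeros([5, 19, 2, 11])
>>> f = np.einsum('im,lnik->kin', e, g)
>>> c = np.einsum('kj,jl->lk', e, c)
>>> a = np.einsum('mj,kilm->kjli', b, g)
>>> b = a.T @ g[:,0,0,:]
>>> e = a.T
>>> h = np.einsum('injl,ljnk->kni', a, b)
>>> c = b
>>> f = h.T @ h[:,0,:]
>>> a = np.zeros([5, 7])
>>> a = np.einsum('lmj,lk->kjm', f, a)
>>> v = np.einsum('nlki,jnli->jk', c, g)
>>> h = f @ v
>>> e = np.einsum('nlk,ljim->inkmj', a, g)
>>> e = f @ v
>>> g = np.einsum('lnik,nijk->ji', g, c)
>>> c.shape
(19, 2, 3, 11)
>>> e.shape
(5, 3, 3)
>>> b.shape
(19, 2, 3, 11)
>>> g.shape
(3, 2)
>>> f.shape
(5, 3, 5)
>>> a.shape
(7, 5, 3)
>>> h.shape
(5, 3, 3)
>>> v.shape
(5, 3)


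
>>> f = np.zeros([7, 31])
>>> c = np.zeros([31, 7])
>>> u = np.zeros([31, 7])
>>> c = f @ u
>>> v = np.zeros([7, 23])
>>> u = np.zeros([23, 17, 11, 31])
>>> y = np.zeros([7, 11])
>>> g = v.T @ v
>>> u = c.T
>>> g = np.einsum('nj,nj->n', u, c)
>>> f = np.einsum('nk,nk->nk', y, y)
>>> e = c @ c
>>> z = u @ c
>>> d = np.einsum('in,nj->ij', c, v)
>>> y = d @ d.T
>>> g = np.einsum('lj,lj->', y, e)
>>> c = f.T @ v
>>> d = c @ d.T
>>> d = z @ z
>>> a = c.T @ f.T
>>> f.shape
(7, 11)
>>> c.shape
(11, 23)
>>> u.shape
(7, 7)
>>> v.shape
(7, 23)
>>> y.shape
(7, 7)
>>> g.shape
()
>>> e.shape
(7, 7)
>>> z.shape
(7, 7)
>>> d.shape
(7, 7)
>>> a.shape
(23, 7)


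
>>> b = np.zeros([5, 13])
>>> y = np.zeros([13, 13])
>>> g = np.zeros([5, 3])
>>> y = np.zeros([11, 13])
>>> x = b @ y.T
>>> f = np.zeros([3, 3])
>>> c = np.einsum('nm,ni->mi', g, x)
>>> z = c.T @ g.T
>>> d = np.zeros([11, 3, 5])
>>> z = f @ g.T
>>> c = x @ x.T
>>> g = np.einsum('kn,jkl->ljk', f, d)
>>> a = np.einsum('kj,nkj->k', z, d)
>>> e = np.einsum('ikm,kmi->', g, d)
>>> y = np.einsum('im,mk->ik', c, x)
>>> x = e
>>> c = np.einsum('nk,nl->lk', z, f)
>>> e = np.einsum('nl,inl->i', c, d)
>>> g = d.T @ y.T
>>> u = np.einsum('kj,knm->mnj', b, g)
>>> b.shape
(5, 13)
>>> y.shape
(5, 11)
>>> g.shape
(5, 3, 5)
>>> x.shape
()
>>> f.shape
(3, 3)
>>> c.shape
(3, 5)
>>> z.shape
(3, 5)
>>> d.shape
(11, 3, 5)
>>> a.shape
(3,)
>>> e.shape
(11,)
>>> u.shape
(5, 3, 13)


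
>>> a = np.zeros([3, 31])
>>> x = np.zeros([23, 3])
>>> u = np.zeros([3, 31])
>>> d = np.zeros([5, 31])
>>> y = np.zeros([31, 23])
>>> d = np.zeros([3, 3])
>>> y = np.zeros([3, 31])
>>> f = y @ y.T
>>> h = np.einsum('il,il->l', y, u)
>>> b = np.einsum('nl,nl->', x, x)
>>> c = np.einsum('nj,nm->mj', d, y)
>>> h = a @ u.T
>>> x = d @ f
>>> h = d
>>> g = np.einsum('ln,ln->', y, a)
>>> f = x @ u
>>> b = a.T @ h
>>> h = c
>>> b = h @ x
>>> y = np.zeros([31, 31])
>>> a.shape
(3, 31)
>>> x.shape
(3, 3)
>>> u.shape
(3, 31)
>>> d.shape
(3, 3)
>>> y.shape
(31, 31)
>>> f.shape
(3, 31)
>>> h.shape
(31, 3)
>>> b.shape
(31, 3)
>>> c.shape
(31, 3)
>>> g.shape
()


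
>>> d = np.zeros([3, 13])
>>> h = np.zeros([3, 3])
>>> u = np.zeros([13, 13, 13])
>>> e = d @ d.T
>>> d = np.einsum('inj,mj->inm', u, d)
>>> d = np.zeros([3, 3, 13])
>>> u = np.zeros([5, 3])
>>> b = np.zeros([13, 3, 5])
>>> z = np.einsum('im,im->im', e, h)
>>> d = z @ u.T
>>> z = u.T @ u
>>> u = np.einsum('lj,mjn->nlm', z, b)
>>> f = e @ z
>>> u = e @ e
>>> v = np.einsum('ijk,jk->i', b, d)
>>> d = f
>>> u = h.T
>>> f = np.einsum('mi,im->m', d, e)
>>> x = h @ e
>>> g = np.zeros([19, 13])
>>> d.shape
(3, 3)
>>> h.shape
(3, 3)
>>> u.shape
(3, 3)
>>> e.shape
(3, 3)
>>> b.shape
(13, 3, 5)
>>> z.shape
(3, 3)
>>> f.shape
(3,)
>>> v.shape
(13,)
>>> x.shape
(3, 3)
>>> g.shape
(19, 13)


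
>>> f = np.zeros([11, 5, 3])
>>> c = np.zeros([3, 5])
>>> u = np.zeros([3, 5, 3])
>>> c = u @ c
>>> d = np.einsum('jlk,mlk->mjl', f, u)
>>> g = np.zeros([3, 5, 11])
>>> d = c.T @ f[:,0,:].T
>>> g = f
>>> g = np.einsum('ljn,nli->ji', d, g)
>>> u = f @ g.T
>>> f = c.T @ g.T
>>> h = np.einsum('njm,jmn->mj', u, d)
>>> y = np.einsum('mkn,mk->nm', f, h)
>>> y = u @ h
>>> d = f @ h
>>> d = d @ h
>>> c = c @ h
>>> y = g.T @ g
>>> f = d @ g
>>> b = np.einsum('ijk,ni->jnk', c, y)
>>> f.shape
(5, 5, 3)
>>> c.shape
(3, 5, 5)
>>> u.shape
(11, 5, 5)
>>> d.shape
(5, 5, 5)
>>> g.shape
(5, 3)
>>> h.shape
(5, 5)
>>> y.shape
(3, 3)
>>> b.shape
(5, 3, 5)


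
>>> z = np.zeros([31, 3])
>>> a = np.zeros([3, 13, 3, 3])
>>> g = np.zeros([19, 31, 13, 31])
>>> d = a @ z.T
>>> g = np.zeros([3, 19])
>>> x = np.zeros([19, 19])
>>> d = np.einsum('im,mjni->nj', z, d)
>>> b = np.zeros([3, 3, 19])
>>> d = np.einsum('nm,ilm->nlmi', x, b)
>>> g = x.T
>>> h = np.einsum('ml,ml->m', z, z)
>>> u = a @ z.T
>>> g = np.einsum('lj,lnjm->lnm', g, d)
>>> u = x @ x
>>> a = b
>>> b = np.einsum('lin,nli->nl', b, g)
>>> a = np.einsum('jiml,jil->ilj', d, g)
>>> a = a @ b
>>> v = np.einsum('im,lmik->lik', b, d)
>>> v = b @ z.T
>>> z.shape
(31, 3)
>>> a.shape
(3, 3, 3)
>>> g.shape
(19, 3, 3)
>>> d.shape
(19, 3, 19, 3)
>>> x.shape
(19, 19)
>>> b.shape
(19, 3)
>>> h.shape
(31,)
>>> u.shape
(19, 19)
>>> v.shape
(19, 31)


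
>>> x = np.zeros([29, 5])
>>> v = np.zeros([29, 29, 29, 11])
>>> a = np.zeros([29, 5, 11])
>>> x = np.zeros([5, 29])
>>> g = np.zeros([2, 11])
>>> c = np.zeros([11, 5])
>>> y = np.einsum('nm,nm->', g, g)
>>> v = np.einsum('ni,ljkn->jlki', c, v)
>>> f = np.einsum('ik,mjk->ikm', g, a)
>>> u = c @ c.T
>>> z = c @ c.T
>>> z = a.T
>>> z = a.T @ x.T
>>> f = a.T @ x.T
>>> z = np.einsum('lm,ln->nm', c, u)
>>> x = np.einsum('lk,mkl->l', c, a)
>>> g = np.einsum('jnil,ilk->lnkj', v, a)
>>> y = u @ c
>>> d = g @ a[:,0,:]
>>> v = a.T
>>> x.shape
(11,)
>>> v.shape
(11, 5, 29)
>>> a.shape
(29, 5, 11)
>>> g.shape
(5, 29, 11, 29)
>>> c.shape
(11, 5)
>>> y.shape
(11, 5)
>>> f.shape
(11, 5, 5)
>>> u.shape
(11, 11)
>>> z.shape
(11, 5)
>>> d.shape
(5, 29, 11, 11)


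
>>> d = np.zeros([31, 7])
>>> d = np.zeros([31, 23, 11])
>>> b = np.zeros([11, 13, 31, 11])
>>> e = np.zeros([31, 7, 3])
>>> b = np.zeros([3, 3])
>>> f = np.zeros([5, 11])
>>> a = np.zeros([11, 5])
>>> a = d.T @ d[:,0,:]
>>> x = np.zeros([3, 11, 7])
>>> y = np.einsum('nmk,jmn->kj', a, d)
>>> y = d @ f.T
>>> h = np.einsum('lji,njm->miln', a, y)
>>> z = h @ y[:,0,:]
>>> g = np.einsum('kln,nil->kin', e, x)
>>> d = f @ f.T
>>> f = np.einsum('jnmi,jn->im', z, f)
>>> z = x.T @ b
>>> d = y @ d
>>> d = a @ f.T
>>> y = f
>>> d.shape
(11, 23, 5)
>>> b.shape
(3, 3)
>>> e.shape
(31, 7, 3)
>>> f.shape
(5, 11)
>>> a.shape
(11, 23, 11)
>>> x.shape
(3, 11, 7)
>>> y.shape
(5, 11)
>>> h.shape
(5, 11, 11, 31)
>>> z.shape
(7, 11, 3)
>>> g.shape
(31, 11, 3)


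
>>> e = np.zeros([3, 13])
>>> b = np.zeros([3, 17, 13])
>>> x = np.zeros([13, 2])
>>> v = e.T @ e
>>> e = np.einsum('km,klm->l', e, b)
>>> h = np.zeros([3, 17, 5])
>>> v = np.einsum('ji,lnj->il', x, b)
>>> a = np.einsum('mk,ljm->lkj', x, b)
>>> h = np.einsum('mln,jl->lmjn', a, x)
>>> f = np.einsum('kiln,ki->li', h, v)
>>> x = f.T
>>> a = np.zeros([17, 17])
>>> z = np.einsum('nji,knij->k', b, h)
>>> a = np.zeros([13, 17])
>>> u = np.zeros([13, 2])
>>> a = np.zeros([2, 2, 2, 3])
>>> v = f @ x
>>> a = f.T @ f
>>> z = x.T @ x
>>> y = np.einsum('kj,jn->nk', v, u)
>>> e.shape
(17,)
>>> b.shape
(3, 17, 13)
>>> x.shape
(3, 13)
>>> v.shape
(13, 13)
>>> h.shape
(2, 3, 13, 17)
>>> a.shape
(3, 3)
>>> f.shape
(13, 3)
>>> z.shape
(13, 13)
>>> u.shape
(13, 2)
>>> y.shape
(2, 13)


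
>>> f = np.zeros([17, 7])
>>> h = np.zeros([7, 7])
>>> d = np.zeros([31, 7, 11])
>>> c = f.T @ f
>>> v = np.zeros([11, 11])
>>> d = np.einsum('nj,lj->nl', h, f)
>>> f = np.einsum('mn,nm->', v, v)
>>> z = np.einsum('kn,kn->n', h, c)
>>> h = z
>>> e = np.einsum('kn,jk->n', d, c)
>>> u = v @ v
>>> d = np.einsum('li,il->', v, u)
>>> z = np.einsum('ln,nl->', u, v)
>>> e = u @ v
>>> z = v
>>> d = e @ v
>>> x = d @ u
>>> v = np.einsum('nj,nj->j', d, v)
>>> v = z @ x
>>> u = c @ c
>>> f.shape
()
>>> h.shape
(7,)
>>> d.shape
(11, 11)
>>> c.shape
(7, 7)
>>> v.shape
(11, 11)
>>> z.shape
(11, 11)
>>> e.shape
(11, 11)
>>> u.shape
(7, 7)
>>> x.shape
(11, 11)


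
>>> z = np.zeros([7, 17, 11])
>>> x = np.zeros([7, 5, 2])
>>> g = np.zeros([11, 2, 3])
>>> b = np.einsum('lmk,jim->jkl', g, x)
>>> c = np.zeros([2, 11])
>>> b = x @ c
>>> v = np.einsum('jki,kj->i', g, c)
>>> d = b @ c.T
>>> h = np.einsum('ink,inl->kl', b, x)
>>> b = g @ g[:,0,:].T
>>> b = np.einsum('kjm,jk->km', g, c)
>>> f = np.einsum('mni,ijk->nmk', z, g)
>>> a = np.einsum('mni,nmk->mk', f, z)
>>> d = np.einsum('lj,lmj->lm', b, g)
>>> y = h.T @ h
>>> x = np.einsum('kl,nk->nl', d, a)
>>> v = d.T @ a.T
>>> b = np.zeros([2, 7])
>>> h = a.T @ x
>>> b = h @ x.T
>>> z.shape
(7, 17, 11)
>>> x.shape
(17, 2)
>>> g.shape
(11, 2, 3)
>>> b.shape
(11, 17)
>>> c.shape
(2, 11)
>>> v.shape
(2, 17)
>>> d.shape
(11, 2)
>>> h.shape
(11, 2)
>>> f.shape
(17, 7, 3)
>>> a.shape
(17, 11)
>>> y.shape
(2, 2)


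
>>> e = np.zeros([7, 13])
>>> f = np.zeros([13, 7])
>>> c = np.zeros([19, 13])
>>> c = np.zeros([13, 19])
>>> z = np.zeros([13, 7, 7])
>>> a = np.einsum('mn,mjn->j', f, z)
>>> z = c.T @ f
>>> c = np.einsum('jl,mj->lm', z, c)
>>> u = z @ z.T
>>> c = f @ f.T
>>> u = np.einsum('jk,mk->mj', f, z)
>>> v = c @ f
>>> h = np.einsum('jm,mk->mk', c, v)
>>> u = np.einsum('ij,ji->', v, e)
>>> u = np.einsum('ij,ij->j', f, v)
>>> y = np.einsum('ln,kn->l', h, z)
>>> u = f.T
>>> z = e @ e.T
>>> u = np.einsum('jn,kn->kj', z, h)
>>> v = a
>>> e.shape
(7, 13)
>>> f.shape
(13, 7)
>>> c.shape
(13, 13)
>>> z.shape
(7, 7)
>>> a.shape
(7,)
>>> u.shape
(13, 7)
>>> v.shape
(7,)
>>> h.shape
(13, 7)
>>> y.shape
(13,)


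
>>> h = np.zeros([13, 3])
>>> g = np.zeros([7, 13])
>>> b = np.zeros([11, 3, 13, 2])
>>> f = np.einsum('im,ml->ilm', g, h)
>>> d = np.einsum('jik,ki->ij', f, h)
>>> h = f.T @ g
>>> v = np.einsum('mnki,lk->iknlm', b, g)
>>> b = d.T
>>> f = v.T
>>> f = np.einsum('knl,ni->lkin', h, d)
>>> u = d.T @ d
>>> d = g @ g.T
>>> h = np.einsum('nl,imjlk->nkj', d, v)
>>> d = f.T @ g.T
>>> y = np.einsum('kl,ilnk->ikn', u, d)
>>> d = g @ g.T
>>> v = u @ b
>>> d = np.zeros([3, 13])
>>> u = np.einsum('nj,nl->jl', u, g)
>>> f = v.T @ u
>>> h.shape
(7, 11, 3)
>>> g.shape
(7, 13)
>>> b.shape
(7, 3)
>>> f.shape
(3, 13)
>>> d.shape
(3, 13)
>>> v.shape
(7, 3)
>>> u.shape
(7, 13)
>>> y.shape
(3, 7, 13)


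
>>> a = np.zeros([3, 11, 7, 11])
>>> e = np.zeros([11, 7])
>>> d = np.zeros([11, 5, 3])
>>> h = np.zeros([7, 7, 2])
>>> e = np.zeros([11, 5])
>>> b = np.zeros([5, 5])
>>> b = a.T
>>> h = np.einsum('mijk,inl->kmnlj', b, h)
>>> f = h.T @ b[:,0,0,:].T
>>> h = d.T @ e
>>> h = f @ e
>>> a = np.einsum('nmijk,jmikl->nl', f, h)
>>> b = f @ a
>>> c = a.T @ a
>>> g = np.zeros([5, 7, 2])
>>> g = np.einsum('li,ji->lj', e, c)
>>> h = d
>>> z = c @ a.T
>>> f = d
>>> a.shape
(11, 5)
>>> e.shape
(11, 5)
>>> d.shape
(11, 5, 3)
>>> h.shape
(11, 5, 3)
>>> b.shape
(11, 2, 7, 11, 5)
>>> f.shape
(11, 5, 3)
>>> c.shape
(5, 5)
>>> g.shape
(11, 5)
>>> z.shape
(5, 11)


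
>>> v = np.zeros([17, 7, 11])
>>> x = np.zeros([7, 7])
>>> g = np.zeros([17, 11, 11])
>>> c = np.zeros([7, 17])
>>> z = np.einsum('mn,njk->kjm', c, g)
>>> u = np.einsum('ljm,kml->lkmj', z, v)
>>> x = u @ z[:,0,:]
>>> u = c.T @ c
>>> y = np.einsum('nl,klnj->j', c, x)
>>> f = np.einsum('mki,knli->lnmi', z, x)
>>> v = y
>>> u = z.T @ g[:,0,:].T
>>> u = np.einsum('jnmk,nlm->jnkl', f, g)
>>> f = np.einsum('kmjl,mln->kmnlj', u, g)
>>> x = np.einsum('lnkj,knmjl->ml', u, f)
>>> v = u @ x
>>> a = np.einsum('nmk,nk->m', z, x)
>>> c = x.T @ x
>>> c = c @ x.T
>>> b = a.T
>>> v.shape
(7, 17, 7, 7)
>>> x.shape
(11, 7)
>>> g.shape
(17, 11, 11)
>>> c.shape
(7, 11)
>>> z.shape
(11, 11, 7)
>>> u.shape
(7, 17, 7, 11)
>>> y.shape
(7,)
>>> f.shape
(7, 17, 11, 11, 7)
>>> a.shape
(11,)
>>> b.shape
(11,)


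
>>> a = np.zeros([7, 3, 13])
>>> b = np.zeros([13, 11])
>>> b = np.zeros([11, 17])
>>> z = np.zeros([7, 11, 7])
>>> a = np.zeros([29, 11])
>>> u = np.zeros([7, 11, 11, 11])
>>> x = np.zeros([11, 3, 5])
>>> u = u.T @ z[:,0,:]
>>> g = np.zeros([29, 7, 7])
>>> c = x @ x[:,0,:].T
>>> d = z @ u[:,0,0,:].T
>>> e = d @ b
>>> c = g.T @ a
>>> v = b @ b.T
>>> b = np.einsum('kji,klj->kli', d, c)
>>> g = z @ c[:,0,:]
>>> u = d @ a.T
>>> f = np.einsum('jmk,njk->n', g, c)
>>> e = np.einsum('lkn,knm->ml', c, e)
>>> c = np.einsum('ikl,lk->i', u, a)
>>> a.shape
(29, 11)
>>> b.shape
(7, 7, 11)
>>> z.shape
(7, 11, 7)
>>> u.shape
(7, 11, 29)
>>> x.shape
(11, 3, 5)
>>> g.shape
(7, 11, 11)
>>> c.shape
(7,)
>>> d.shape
(7, 11, 11)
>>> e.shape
(17, 7)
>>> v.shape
(11, 11)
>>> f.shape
(7,)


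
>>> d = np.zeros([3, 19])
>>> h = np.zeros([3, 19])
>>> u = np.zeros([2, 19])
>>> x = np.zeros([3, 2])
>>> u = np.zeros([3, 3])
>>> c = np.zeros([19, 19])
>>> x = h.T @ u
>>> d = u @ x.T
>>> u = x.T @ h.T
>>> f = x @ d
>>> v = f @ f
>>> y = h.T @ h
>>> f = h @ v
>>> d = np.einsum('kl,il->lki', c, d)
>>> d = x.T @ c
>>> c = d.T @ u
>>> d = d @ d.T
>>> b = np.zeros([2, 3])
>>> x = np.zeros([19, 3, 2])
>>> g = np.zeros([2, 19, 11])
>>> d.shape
(3, 3)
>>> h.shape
(3, 19)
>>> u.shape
(3, 3)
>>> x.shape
(19, 3, 2)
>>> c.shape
(19, 3)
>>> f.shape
(3, 19)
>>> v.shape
(19, 19)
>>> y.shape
(19, 19)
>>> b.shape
(2, 3)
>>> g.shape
(2, 19, 11)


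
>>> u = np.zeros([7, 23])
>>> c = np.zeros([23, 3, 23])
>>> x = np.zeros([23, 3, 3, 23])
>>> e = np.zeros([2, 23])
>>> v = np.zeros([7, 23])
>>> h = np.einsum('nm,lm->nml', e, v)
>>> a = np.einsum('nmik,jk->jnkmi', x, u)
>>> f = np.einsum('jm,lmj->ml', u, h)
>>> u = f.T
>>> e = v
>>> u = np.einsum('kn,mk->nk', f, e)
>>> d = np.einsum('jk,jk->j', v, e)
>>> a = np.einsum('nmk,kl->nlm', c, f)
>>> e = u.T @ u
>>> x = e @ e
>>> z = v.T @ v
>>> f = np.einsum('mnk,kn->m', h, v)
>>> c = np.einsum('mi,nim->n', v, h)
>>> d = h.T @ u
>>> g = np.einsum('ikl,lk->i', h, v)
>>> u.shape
(2, 23)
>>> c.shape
(2,)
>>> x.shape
(23, 23)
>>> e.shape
(23, 23)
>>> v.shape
(7, 23)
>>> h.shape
(2, 23, 7)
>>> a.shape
(23, 2, 3)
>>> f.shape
(2,)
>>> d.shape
(7, 23, 23)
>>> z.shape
(23, 23)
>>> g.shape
(2,)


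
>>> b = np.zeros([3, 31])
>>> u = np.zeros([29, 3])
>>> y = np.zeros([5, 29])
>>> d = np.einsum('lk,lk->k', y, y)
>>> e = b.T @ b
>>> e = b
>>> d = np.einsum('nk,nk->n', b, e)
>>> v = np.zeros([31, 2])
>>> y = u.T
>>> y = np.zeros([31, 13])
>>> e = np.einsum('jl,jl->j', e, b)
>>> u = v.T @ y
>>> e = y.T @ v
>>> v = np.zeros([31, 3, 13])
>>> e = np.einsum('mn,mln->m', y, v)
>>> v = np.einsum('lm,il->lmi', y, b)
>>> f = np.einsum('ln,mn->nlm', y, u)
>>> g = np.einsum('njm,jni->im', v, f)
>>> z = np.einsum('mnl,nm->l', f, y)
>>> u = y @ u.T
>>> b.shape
(3, 31)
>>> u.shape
(31, 2)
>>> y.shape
(31, 13)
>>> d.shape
(3,)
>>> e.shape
(31,)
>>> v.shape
(31, 13, 3)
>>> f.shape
(13, 31, 2)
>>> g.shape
(2, 3)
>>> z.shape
(2,)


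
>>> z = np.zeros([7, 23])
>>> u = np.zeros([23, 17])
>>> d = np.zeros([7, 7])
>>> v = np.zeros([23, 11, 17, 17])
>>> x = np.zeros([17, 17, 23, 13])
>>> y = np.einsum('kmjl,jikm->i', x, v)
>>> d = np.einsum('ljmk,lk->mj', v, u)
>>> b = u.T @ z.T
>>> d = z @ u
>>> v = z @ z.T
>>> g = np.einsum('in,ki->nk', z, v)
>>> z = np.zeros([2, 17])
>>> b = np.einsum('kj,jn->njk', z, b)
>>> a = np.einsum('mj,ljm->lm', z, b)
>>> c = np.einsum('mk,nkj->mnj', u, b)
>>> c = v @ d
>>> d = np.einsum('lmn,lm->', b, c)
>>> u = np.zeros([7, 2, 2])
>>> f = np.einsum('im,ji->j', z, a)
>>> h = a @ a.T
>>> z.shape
(2, 17)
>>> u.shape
(7, 2, 2)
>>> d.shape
()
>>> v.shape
(7, 7)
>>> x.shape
(17, 17, 23, 13)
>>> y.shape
(11,)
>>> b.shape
(7, 17, 2)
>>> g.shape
(23, 7)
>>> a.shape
(7, 2)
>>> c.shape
(7, 17)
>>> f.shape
(7,)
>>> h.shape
(7, 7)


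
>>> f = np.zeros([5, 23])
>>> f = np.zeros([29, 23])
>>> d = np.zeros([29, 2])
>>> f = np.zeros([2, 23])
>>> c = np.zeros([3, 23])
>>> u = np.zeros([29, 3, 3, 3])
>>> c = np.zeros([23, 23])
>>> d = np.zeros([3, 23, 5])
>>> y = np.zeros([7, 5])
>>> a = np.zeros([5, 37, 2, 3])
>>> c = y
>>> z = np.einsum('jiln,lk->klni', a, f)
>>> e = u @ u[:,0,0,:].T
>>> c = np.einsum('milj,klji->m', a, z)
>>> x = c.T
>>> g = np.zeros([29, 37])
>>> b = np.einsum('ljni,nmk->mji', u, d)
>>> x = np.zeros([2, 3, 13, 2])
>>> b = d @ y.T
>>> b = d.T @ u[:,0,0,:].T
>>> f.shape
(2, 23)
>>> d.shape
(3, 23, 5)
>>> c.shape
(5,)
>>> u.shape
(29, 3, 3, 3)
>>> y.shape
(7, 5)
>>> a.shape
(5, 37, 2, 3)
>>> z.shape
(23, 2, 3, 37)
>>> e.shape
(29, 3, 3, 29)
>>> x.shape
(2, 3, 13, 2)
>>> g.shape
(29, 37)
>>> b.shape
(5, 23, 29)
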